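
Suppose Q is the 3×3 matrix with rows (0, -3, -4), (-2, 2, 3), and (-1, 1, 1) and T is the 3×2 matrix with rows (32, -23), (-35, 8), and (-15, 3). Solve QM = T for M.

Since Q multiplies M on the left, M = Q⁻¹T.
Q has determinant 3; Q⁻¹ = [[-1/3, -1/3, -1/3], [-1/3, -4/3, 8/3], [0, 1, -2]].
M = Q⁻¹T = [[-1/3, -1/3, -1/3], [-1/3, -4/3, 8/3], [0, 1, -2]] · [[32, -23], [-35, 8], [-15, 3]] = [[6, 4], [-4, 5], [-5, 2]].

M = [[6, 4], [-4, 5], [-5, 2]]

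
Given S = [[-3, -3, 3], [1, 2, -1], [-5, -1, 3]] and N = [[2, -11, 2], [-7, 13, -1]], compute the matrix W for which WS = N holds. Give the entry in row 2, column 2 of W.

4

Right-multiplying both sides by S⁻¹ gives W = NS⁻¹.
det S = 6, so S⁻¹ = [[5/6, 1, -1/2], [1/3, 1, 0], [3/2, 2, -1/2]].
W = NS⁻¹ = [[2, -11, 2], [-7, 13, -1]] · [[5/6, 1, -1/2], [1/3, 1, 0], [3/2, 2, -1/2]] = [[1, -5, -2], [-3, 4, 4]].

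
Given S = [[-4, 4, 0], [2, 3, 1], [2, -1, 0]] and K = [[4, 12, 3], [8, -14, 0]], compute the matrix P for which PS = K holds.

P = [[1, 3, 1], [-5, 0, -6]]

Since S sits to the right of P, P = KS⁻¹.
det S = 4, so S⁻¹ = [[1/4, 0, 1], [1/2, 0, 1], [-2, 1, -5]].
P = KS⁻¹ = [[4, 12, 3], [8, -14, 0]] · [[1/4, 0, 1], [1/2, 0, 1], [-2, 1, -5]] = [[1, 3, 1], [-5, 0, -6]].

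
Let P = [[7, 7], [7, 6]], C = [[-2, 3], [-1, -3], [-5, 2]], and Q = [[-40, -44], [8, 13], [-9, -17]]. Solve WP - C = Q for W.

WP = Q + C = [[-42, -41], [7, 10], [-14, -15]].
Right-multiplying both sides by P⁻¹ gives W = (Q + C)P⁻¹.
P has determinant -7; P⁻¹ = [[-6/7, 1], [1, -1]].
W = (Q + C)P⁻¹ = [[-5, -1], [4, -3], [-3, 1]].

W = [[-5, -1], [4, -3], [-3, 1]]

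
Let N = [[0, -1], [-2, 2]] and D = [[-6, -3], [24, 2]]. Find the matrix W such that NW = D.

W = [[-6, 2], [6, 3]]

Since N multiplies W on the left, W = N⁻¹D.
det N = -2, so N⁻¹ = [[-1, -1/2], [-1, 0]].
W = N⁻¹D = [[-1, -1/2], [-1, 0]] · [[-6, -3], [24, 2]] = [[-6, 2], [6, 3]].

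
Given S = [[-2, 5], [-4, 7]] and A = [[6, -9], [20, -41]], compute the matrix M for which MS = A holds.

Since S sits to the right of M, M = AS⁻¹.
det S = 6; the adjugate gives S⁻¹ = [[7/6, -5/6], [2/3, -1/3]].
M = AS⁻¹ = [[6, -9], [20, -41]] · [[7/6, -5/6], [2/3, -1/3]] = [[1, -2], [-4, -3]].

M = [[1, -2], [-4, -3]]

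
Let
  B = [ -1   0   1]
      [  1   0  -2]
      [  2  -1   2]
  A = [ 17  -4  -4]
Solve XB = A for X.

Right-multiplying both sides by B⁻¹ gives X = AB⁻¹.
det B = 1, so B⁻¹ = [[-2, -1, 0], [-6, -4, -1], [-1, -1, 0]].
X = AB⁻¹ = [[17, -4, -4]] · [[-2, -1, 0], [-6, -4, -1], [-1, -1, 0]] = [[-6, 3, 4]].

X = [[-6, 3, 4]]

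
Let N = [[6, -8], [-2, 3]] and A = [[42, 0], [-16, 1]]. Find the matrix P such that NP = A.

Left-multiplying both sides by N⁻¹ gives P = N⁻¹A.
N has determinant 2; N⁻¹ = [[3/2, 4], [1, 3]].
P = N⁻¹A = [[3/2, 4], [1, 3]] · [[42, 0], [-16, 1]] = [[-1, 4], [-6, 3]].

P = [[-1, 4], [-6, 3]]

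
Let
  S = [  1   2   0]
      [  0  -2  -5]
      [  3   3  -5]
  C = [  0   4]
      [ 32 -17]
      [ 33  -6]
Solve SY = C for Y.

Since S multiplies Y on the left, Y = S⁻¹C.
det S = -5; the adjugate gives S⁻¹ = [[-5, -2, 2], [3, 1, -1], [-6/5, -3/5, 2/5]].
Y = S⁻¹C = [[-5, -2, 2], [3, 1, -1], [-6/5, -3/5, 2/5]] · [[0, 4], [32, -17], [33, -6]] = [[2, 2], [-1, 1], [-6, 3]].

Y = [[2, 2], [-1, 1], [-6, 3]]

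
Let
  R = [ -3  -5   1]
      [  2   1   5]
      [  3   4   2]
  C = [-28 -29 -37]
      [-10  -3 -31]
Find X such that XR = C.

X = [[0, -5, -6], [-2, -5, -2]]

R is on the right of X, so right-multiply by R⁻¹: X = CR⁻¹.
det R = 4, so R⁻¹ = [[-9/2, 7/2, -13/2], [11/4, -9/4, 17/4], [5/4, -3/4, 7/4]].
X = CR⁻¹ = [[-28, -29, -37], [-10, -3, -31]] · [[-9/2, 7/2, -13/2], [11/4, -9/4, 17/4], [5/4, -3/4, 7/4]] = [[0, -5, -6], [-2, -5, -2]].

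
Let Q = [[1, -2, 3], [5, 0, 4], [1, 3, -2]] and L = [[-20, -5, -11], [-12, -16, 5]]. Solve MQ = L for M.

Q is on the right of M, so right-multiply by Q⁻¹: M = LQ⁻¹.
det Q = 5, so Q⁻¹ = [[-12/5, 1, -8/5], [14/5, -1, 11/5], [3, -1, 2]].
M = LQ⁻¹ = [[-20, -5, -11], [-12, -16, 5]] · [[-12/5, 1, -8/5], [14/5, -1, 11/5], [3, -1, 2]] = [[1, -4, -1], [-1, -1, -6]].

M = [[1, -4, -1], [-1, -1, -6]]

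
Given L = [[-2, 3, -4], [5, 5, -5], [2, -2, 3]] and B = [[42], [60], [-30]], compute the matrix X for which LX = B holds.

Since L multiplies X on the left, X = L⁻¹B.
det L = -5; the adjugate gives L⁻¹ = [[-1, 1/5, -1], [5, -2/5, 6], [4, -2/5, 5]].
X = L⁻¹B = [[-1, 1/5, -1], [5, -2/5, 6], [4, -2/5, 5]] · [[42], [60], [-30]] = [[0], [6], [-6]].

X = [[0], [6], [-6]]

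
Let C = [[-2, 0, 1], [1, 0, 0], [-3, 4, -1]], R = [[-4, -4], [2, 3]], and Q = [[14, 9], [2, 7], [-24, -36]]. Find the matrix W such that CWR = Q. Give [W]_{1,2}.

Left-multiply by C⁻¹ and right-multiply by R⁻¹: W = C⁻¹QR⁻¹.
det C = 4, so C⁻¹ = [[0, 1, 0], [1/4, 5/4, 1/4], [1, 2, 0]].
det R = -4, so R⁻¹ = [[-3/4, -1], [1/2, 1]].
C⁻¹Q = [[2, 7], [0, 2], [18, 23]].
W = (C⁻¹Q)R⁻¹ = [[2, 5], [1, 2], [-2, 5]].

5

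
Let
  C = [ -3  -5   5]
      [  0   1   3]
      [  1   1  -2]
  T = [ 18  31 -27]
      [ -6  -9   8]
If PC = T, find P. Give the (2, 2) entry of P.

Since C sits to the right of P, P = TC⁻¹.
C has determinant -5; C⁻¹ = [[1, 1, 4], [-3/5, -1/5, -9/5], [1/5, 2/5, 3/5]].
P = TC⁻¹ = [[18, 31, -27], [-6, -9, 8]] · [[1, 1, 4], [-3/5, -1/5, -9/5], [1/5, 2/5, 3/5]] = [[-6, 1, 0], [1, -1, -3]].

-1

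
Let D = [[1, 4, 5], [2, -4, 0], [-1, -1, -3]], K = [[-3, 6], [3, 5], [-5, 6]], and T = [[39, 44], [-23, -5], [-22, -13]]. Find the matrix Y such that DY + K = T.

Y = [[-3, 1], [5, 3], [5, 5]]

DY = T − K = [[42, 38], [-26, -10], [-17, -19]].
Since D multiplies Y on the left, Y = D⁻¹(T − K).
det D = 6; the adjugate gives D⁻¹ = [[2, 7/6, 10/3], [1, 1/3, 5/3], [-1, -1/2, -2]].
Y = D⁻¹(T − K) = [[-3, 1], [5, 3], [5, 5]].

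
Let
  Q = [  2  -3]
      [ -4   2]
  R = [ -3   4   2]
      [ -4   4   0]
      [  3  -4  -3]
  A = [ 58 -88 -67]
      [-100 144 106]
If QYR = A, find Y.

Y = Q⁻¹AR⁻¹ (apply Q⁻¹ on the left and R⁻¹ on the right).
det Q = -8; the adjugate gives Q⁻¹ = [[-1/4, -3/8], [-1/2, -1/4]].
R has determinant -4; R⁻¹ = [[3, -1, 2], [3, -3/4, 2], [-1, 0, -1]].
Q⁻¹A = [[23, -32, -23], [-4, 8, 7]].
Y = (Q⁻¹A)R⁻¹ = [[-4, 1, 5], [5, -2, 1]].

Y = [[-4, 1, 5], [5, -2, 1]]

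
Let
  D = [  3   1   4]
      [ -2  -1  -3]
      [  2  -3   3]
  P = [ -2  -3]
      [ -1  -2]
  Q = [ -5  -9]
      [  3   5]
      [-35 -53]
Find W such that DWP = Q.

W = [[-5, 5], [-4, 0], [5, -3]]

Left-multiply by D⁻¹ and right-multiply by P⁻¹: W = D⁻¹QP⁻¹.
det D = -4, so D⁻¹ = [[3, 15/4, -1/4], [0, -1/4, -1/4], [-2, -11/4, 1/4]].
P has determinant 1; P⁻¹ = [[-2, 3], [1, -2]].
D⁻¹Q = [[5, 5], [8, 12], [-7, -9]].
W = (D⁻¹Q)P⁻¹ = [[-5, 5], [-4, 0], [5, -3]].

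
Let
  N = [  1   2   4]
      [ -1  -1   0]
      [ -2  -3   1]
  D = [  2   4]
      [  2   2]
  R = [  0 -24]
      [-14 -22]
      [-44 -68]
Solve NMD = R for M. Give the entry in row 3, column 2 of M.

Isolating M: multiply by N⁻¹ from the left and D⁻¹ from the right, so M = N⁻¹RD⁻¹.
det N = 5, so N⁻¹ = [[-1/5, -14/5, 4/5], [1/5, 9/5, -4/5], [1/5, -1/5, 1/5]].
det D = -4; the adjugate gives D⁻¹ = [[-1/2, 1], [1/2, -1/2]].
N⁻¹R = [[4, 12], [10, 10], [-6, -14]].
M = (N⁻¹R)D⁻¹ = [[4, -2], [0, 5], [-4, 1]].

1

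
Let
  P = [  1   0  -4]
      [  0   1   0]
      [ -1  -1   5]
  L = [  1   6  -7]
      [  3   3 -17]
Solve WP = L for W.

Right-multiplying both sides by P⁻¹ gives W = LP⁻¹.
det P = 1; the adjugate gives P⁻¹ = [[5, 4, 4], [0, 1, 0], [1, 1, 1]].
W = LP⁻¹ = [[1, 6, -7], [3, 3, -17]] · [[5, 4, 4], [0, 1, 0], [1, 1, 1]] = [[-2, 3, -3], [-2, -2, -5]].

W = [[-2, 3, -3], [-2, -2, -5]]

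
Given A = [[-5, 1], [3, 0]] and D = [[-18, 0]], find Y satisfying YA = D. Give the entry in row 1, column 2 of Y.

Right-multiplying both sides by A⁻¹ gives Y = DA⁻¹.
det A = -3; the adjugate gives A⁻¹ = [[0, 1/3], [1, 5/3]].
Y = DA⁻¹ = [[-18, 0]] · [[0, 1/3], [1, 5/3]] = [[0, -6]].

-6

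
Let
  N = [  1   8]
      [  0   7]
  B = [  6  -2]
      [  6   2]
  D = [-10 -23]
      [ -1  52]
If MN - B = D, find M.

M = [[-4, 1], [5, 2]]

MN = D + B = [[-4, -25], [5, 54]].
Since N sits to the right of M, M = (D + B)N⁻¹.
det N = 7; the adjugate gives N⁻¹ = [[1, -8/7], [0, 1/7]].
M = (D + B)N⁻¹ = [[-4, 1], [5, 2]].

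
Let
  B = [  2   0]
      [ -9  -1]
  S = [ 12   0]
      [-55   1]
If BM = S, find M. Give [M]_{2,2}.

B is on the left of M, so left-multiply by B⁻¹: M = B⁻¹S.
det B = -2, so B⁻¹ = [[1/2, 0], [-9/2, -1]].
M = B⁻¹S = [[1/2, 0], [-9/2, -1]] · [[12, 0], [-55, 1]] = [[6, 0], [1, -1]].

-1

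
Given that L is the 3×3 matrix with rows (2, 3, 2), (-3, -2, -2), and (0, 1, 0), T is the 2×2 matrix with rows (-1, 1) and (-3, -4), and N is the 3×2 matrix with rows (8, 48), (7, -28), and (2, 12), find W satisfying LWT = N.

Left-multiply by L⁻¹ and right-multiply by T⁻¹: W = L⁻¹NT⁻¹.
det L = -2, so L⁻¹ = [[-1, -1, 1], [0, 0, 1], [3/2, 1, -5/2]].
det T = 7; the adjugate gives T⁻¹ = [[-4/7, -1/7], [3/7, -1/7]].
L⁻¹N = [[-13, -8], [2, 12], [14, 14]].
W = (L⁻¹N)T⁻¹ = [[4, 3], [4, -2], [-2, -4]].

W = [[4, 3], [4, -2], [-2, -4]]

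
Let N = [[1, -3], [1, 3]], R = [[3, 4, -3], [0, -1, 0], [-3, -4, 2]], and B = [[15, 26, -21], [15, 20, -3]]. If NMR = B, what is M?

Left-multiply by N⁻¹ and right-multiply by R⁻¹: M = N⁻¹BR⁻¹.
det N = 6; the adjugate gives N⁻¹ = [[1/2, 1/2], [-1/6, 1/6]].
R has determinant 3; R⁻¹ = [[-2/3, 4/3, -1], [0, -1, 0], [-1, 0, -1]].
N⁻¹B = [[15, 23, -12], [0, -1, 3]].
M = (N⁻¹B)R⁻¹ = [[2, -3, -3], [-3, 1, -3]].

M = [[2, -3, -3], [-3, 1, -3]]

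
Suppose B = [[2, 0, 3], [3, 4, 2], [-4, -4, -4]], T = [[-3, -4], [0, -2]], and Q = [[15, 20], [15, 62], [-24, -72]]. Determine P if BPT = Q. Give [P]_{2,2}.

P = B⁻¹QT⁻¹ (apply B⁻¹ on the left and T⁻¹ on the right).
B has determinant -4; B⁻¹ = [[2, 3, 3], [-1, -1, -5/4], [-1, -2, -2]].
T has determinant 6; T⁻¹ = [[-1/3, 2/3], [0, -1/2]].
B⁻¹Q = [[3, 10], [0, 8], [3, 0]].
P = (B⁻¹Q)T⁻¹ = [[-1, -3], [0, -4], [-1, 2]].

-4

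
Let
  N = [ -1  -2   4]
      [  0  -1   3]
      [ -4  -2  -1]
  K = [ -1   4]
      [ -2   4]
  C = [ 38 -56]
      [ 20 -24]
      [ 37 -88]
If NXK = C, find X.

X = [[4, 2], [-5, 5], [1, -3]]

X = N⁻¹CK⁻¹ (apply N⁻¹ on the left and K⁻¹ on the right).
det N = 1, so N⁻¹ = [[7, -10, -2], [-12, 17, 3], [-4, 6, 1]].
det K = 4, so K⁻¹ = [[1, -1], [1/2, -1/4]].
N⁻¹C = [[-8, 24], [-5, 0], [5, -8]].
X = (N⁻¹C)K⁻¹ = [[4, 2], [-5, 5], [1, -3]].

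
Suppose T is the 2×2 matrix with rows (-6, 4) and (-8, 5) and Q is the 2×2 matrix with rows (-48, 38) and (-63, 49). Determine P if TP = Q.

P = [[6, -3], [-3, 5]]

T is on the left of P, so left-multiply by T⁻¹: P = T⁻¹Q.
det T = 2; the adjugate gives T⁻¹ = [[5/2, -2], [4, -3]].
P = T⁻¹Q = [[5/2, -2], [4, -3]] · [[-48, 38], [-63, 49]] = [[6, -3], [-3, 5]].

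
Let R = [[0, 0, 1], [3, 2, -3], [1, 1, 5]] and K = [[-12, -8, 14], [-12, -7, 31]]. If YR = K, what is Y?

Y = [[2, -4, 0], [1, -5, 3]]

Since R sits to the right of Y, Y = KR⁻¹.
det R = 1; the adjugate gives R⁻¹ = [[13, 1, -2], [-18, -1, 3], [1, 0, 0]].
Y = KR⁻¹ = [[-12, -8, 14], [-12, -7, 31]] · [[13, 1, -2], [-18, -1, 3], [1, 0, 0]] = [[2, -4, 0], [1, -5, 3]].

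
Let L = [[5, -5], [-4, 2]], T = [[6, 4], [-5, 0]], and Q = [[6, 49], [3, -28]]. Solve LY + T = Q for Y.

LY = Q − T = [[0, 45], [8, -28]].
L is on the left of Y, so left-multiply by L⁻¹: Y = L⁻¹(Q − T).
L has determinant -10; L⁻¹ = [[-1/5, -1/2], [-2/5, -1/2]].
Y = L⁻¹(Q − T) = [[-4, 5], [-4, -4]].

Y = [[-4, 5], [-4, -4]]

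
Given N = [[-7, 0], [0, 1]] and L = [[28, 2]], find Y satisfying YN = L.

Y = [[-4, 2]]

Since N sits to the right of Y, Y = LN⁻¹.
N has determinant -7; N⁻¹ = [[-1/7, 0], [0, 1]].
Y = LN⁻¹ = [[28, 2]] · [[-1/7, 0], [0, 1]] = [[-4, 2]].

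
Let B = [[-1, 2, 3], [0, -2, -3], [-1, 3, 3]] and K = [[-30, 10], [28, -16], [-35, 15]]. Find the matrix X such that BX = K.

B is on the left of X, so left-multiply by B⁻¹: X = B⁻¹K.
B has determinant -3; B⁻¹ = [[-1, -1, 0], [-1, 0, 1], [2/3, -1/3, -2/3]].
X = B⁻¹K = [[-1, -1, 0], [-1, 0, 1], [2/3, -1/3, -2/3]] · [[-30, 10], [28, -16], [-35, 15]] = [[2, 6], [-5, 5], [-6, 2]].

X = [[2, 6], [-5, 5], [-6, 2]]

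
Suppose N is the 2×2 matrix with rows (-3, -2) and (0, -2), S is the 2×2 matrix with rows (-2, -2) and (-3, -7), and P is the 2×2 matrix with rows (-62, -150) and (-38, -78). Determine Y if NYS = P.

Isolating Y: multiply by N⁻¹ from the left and S⁻¹ from the right, so Y = N⁻¹PS⁻¹.
det N = 6, so N⁻¹ = [[-1/3, 1/3], [0, -1/2]].
det S = 8; the adjugate gives S⁻¹ = [[-7/8, 1/4], [3/8, -1/4]].
N⁻¹P = [[8, 24], [19, 39]].
Y = (N⁻¹P)S⁻¹ = [[2, -4], [-2, -5]].

Y = [[2, -4], [-2, -5]]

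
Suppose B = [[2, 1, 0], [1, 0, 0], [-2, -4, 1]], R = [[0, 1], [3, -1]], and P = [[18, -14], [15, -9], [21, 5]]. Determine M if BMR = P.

Isolating M: multiply by B⁻¹ from the left and R⁻¹ from the right, so M = B⁻¹PR⁻¹.
det B = -1; the adjugate gives B⁻¹ = [[0, 1, 0], [1, -2, 0], [4, -6, 1]].
det R = -3, so R⁻¹ = [[1/3, 1/3], [1, 0]].
B⁻¹P = [[15, -9], [-12, 4], [3, 3]].
M = (B⁻¹P)R⁻¹ = [[-4, 5], [0, -4], [4, 1]].

M = [[-4, 5], [0, -4], [4, 1]]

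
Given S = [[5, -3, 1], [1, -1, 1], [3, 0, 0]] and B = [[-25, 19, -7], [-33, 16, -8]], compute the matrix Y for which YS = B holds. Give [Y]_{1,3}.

Right-multiplying both sides by S⁻¹ gives Y = BS⁻¹.
det S = -6, so S⁻¹ = [[0, 0, 1/3], [-1/2, 1/2, 2/3], [-1/2, 3/2, 1/3]].
Y = BS⁻¹ = [[-25, 19, -7], [-33, 16, -8]] · [[0, 0, 1/3], [-1/2, 1/2, 2/3], [-1/2, 3/2, 1/3]] = [[-6, -1, 2], [-4, -4, -3]].

2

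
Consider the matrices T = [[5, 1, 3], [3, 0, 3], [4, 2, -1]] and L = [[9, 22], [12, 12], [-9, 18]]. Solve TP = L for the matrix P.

P = [[1, 2], [-5, 6], [3, 2]]

Left-multiplying both sides by T⁻¹ gives P = T⁻¹L.
det T = 3, so T⁻¹ = [[-2, 7/3, 1], [5, -17/3, -2], [2, -2, -1]].
P = T⁻¹L = [[-2, 7/3, 1], [5, -17/3, -2], [2, -2, -1]] · [[9, 22], [12, 12], [-9, 18]] = [[1, 2], [-5, 6], [3, 2]].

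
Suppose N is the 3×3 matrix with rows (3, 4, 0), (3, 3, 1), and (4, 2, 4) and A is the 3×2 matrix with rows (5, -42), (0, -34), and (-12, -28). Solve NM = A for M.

M = [[-1, -6], [2, -6], [-3, 2]]

Left-multiplying both sides by N⁻¹ gives M = N⁻¹A.
det N = -2; the adjugate gives N⁻¹ = [[-5, 8, -2], [4, -6, 3/2], [3, -5, 3/2]].
M = N⁻¹A = [[-5, 8, -2], [4, -6, 3/2], [3, -5, 3/2]] · [[5, -42], [0, -34], [-12, -28]] = [[-1, -6], [2, -6], [-3, 2]].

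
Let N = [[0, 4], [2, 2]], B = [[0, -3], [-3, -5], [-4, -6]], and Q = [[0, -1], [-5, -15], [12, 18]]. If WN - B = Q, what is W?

WN = Q + B = [[0, -4], [-8, -20], [8, 12]].
Since N sits to the right of W, W = (Q + B)N⁻¹.
det N = -8; the adjugate gives N⁻¹ = [[-1/4, 1/2], [1/4, 0]].
W = (Q + B)N⁻¹ = [[-1, 0], [-3, -4], [1, 4]].

W = [[-1, 0], [-3, -4], [1, 4]]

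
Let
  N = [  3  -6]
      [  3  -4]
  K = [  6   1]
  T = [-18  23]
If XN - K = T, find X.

X = [[-4, 0]]

XN = T + K = [[-12, 24]].
Since N sits to the right of X, X = (T + K)N⁻¹.
det N = 6, so N⁻¹ = [[-2/3, 1], [-1/2, 1/2]].
X = (T + K)N⁻¹ = [[-4, 0]].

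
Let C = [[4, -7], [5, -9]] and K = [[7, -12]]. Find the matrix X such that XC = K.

X = [[3, -1]]

Right-multiplying both sides by C⁻¹ gives X = KC⁻¹.
C has determinant -1; C⁻¹ = [[9, -7], [5, -4]].
X = KC⁻¹ = [[7, -12]] · [[9, -7], [5, -4]] = [[3, -1]].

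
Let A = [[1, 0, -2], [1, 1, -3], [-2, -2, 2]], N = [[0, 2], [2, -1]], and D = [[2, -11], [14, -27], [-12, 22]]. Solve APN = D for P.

P = [[1, -3], [-2, 4], [3, -2]]

Left-multiply by A⁻¹ and right-multiply by N⁻¹: P = A⁻¹DN⁻¹.
det A = -4, so A⁻¹ = [[1, -1, -1/2], [-1, 1/2, -1/4], [0, -1/2, -1/4]].
det N = -4; the adjugate gives N⁻¹ = [[1/4, 1/2], [1/2, 0]].
A⁻¹D = [[-6, 5], [8, -8], [-4, 8]].
P = (A⁻¹D)N⁻¹ = [[1, -3], [-2, 4], [3, -2]].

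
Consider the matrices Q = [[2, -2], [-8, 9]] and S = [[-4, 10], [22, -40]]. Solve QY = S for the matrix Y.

Y = [[4, 5], [6, 0]]

Q is on the left of Y, so left-multiply by Q⁻¹: Y = Q⁻¹S.
Q has determinant 2; Q⁻¹ = [[9/2, 1], [4, 1]].
Y = Q⁻¹S = [[9/2, 1], [4, 1]] · [[-4, 10], [22, -40]] = [[4, 5], [6, 0]].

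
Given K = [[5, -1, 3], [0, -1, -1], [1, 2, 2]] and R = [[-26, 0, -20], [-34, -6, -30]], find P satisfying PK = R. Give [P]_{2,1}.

-6

Right-multiplying both sides by K⁻¹ gives P = RK⁻¹.
det K = 4, so K⁻¹ = [[0, 2, 1], [-1/4, 7/4, 5/4], [1/4, -11/4, -5/4]].
P = RK⁻¹ = [[-26, 0, -20], [-34, -6, -30]] · [[0, 2, 1], [-1/4, 7/4, 5/4], [1/4, -11/4, -5/4]] = [[-5, 3, -1], [-6, 4, -4]].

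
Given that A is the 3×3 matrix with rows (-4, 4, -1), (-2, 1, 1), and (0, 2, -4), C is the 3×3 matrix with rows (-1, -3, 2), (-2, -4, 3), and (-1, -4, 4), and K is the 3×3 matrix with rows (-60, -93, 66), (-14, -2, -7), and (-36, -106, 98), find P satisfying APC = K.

P = [[4, -5, 2], [1, 5, -1], [1, 0, -5]]

P = A⁻¹KC⁻¹ (apply A⁻¹ on the left and C⁻¹ on the right).
A has determinant -4; A⁻¹ = [[3/2, -7/2, -5/4], [2, -4, -3/2], [1, -2, -1]].
det C = -3, so C⁻¹ = [[4/3, -4/3, 1/3], [-5/3, 2/3, 1/3], [-4/3, 1/3, 2/3]].
A⁻¹K = [[4, 0, 1], [-10, -19, 13], [4, 17, -18]].
P = (A⁻¹K)C⁻¹ = [[4, -5, 2], [1, 5, -1], [1, 0, -5]].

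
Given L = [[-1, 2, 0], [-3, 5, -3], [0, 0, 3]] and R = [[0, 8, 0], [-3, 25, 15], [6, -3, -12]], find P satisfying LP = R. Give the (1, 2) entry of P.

-4

L is on the left of P, so left-multiply by L⁻¹: P = L⁻¹R.
det L = 3, so L⁻¹ = [[5, -2, -2], [3, -1, -1], [0, 0, 1/3]].
P = L⁻¹R = [[5, -2, -2], [3, -1, -1], [0, 0, 1/3]] · [[0, 8, 0], [-3, 25, 15], [6, -3, -12]] = [[-6, -4, -6], [-3, 2, -3], [2, -1, -4]].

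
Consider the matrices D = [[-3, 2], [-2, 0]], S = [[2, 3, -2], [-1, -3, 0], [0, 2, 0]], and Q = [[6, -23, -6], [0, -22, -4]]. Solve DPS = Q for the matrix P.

Left-multiply by D⁻¹ and right-multiply by S⁻¹: P = D⁻¹QS⁻¹.
D has determinant 4; D⁻¹ = [[0, -1/2], [1/2, -3/4]].
S has determinant 4; S⁻¹ = [[0, -1, -3/2], [0, 0, 1/2], [-1/2, -1, -3/4]].
D⁻¹Q = [[0, 11, 2], [3, 5, 0]].
P = (D⁻¹Q)S⁻¹ = [[-1, -2, 4], [0, -3, -2]].

P = [[-1, -2, 4], [0, -3, -2]]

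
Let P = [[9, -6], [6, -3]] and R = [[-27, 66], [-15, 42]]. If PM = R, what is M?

P is on the left of M, so left-multiply by P⁻¹: M = P⁻¹R.
P has determinant 9; P⁻¹ = [[-1/3, 2/3], [-2/3, 1]].
M = P⁻¹R = [[-1/3, 2/3], [-2/3, 1]] · [[-27, 66], [-15, 42]] = [[-1, 6], [3, -2]].

M = [[-1, 6], [3, -2]]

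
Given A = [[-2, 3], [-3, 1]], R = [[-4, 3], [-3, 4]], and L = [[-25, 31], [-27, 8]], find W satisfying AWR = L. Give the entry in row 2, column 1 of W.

-3

W = A⁻¹LR⁻¹ (apply A⁻¹ on the left and R⁻¹ on the right).
A has determinant 7; A⁻¹ = [[1/7, -3/7], [3/7, -2/7]].
R has determinant -7; R⁻¹ = [[-4/7, 3/7], [-3/7, 4/7]].
A⁻¹L = [[8, 1], [-3, 11]].
W = (A⁻¹L)R⁻¹ = [[-5, 4], [-3, 5]].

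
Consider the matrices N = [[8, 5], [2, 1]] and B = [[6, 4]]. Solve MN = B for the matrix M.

N is on the right of M, so right-multiply by N⁻¹: M = BN⁻¹.
det N = -2, so N⁻¹ = [[-1/2, 5/2], [1, -4]].
M = BN⁻¹ = [[6, 4]] · [[-1/2, 5/2], [1, -4]] = [[1, -1]].

M = [[1, -1]]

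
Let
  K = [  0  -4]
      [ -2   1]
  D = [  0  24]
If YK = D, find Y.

Y = [[-6, 0]]

Since K sits to the right of Y, Y = DK⁻¹.
K has determinant -8; K⁻¹ = [[-1/8, -1/2], [-1/4, 0]].
Y = DK⁻¹ = [[0, 24]] · [[-1/8, -1/2], [-1/4, 0]] = [[-6, 0]].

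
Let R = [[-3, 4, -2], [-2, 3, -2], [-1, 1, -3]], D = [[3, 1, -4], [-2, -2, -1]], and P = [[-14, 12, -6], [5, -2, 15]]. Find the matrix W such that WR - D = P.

W = [[5, -3, 2], [3, -4, -4]]

WR = P + D = [[-11, 13, -10], [3, -4, 14]].
Since R sits to the right of W, W = (P + D)R⁻¹.
R has determinant 3; R⁻¹ = [[-7/3, 10/3, -2/3], [-4/3, 7/3, -2/3], [1/3, -1/3, -1/3]].
W = (P + D)R⁻¹ = [[5, -3, 2], [3, -4, -4]].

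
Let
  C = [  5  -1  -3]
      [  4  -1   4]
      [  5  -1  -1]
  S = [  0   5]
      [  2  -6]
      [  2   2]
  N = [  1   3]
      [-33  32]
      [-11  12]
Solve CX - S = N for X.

CX = N + S = [[1, 8], [-31, 26], [-9, 14]].
Since C multiplies X on the left, X = C⁻¹(N + S).
det C = -2, so C⁻¹ = [[-5/2, -1, 7/2], [-12, -5, 16], [-1/2, 0, 1/2]].
X = C⁻¹(N + S) = [[-3, 3], [-1, -2], [-5, 3]].

X = [[-3, 3], [-1, -2], [-5, 3]]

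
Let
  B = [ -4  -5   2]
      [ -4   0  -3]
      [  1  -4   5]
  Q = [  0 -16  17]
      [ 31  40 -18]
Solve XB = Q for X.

X = [[0, 1, 4], [-4, -5, -5]]

B is on the right of X, so right-multiply by B⁻¹: X = QB⁻¹.
B has determinant -5; B⁻¹ = [[12/5, -17/5, -3], [-17/5, 22/5, 4], [-16/5, 21/5, 4]].
X = QB⁻¹ = [[0, -16, 17], [31, 40, -18]] · [[12/5, -17/5, -3], [-17/5, 22/5, 4], [-16/5, 21/5, 4]] = [[0, 1, 4], [-4, -5, -5]].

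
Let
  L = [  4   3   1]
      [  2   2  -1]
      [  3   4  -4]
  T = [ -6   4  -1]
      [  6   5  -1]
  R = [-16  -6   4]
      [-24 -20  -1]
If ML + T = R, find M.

ML = R − T = [[-10, -10, 5], [-30, -25, 0]].
L is on the right of M, so right-multiply by L⁻¹: M = (R − T)L⁻¹.
L has determinant 1; L⁻¹ = [[-4, 16, -5], [5, -19, 6], [2, -7, 2]].
M = (R − T)L⁻¹ = [[0, -5, 0], [-5, -5, 0]].

M = [[0, -5, 0], [-5, -5, 0]]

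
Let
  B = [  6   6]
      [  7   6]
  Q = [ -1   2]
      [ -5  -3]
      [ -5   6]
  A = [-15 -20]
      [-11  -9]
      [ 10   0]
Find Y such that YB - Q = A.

YB = A + Q = [[-16, -18], [-16, -12], [5, 6]].
B is on the right of Y, so right-multiply by B⁻¹: Y = (A + Q)B⁻¹.
det B = -6, so B⁻¹ = [[-1, 1], [7/6, -1]].
Y = (A + Q)B⁻¹ = [[-5, 2], [2, -4], [2, -1]].

Y = [[-5, 2], [2, -4], [2, -1]]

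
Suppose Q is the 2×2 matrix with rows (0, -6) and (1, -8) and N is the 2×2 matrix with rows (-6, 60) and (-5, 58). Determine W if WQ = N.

Right-multiplying both sides by Q⁻¹ gives W = NQ⁻¹.
Q has determinant 6; Q⁻¹ = [[-4/3, 1], [-1/6, 0]].
W = NQ⁻¹ = [[-6, 60], [-5, 58]] · [[-4/3, 1], [-1/6, 0]] = [[-2, -6], [-3, -5]].

W = [[-2, -6], [-3, -5]]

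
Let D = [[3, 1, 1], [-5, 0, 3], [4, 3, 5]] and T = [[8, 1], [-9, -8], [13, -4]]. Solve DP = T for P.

D is on the left of P, so left-multiply by D⁻¹: P = D⁻¹T.
D has determinant -5; D⁻¹ = [[9/5, 2/5, -3/5], [-37/5, -11/5, 14/5], [3, 1, -1]].
P = D⁻¹T = [[9/5, 2/5, -3/5], [-37/5, -11/5, 14/5], [3, 1, -1]] · [[8, 1], [-9, -8], [13, -4]] = [[3, 1], [-3, -1], [2, -1]].

P = [[3, 1], [-3, -1], [2, -1]]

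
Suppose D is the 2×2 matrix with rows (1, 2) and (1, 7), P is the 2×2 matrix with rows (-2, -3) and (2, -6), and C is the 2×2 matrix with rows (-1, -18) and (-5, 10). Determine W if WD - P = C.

W = [[0, -3], [-5, 2]]

WD = C + P = [[-3, -21], [-3, 4]].
Right-multiplying both sides by D⁻¹ gives W = (C + P)D⁻¹.
det D = 5, so D⁻¹ = [[7/5, -2/5], [-1/5, 1/5]].
W = (C + P)D⁻¹ = [[0, -3], [-5, 2]].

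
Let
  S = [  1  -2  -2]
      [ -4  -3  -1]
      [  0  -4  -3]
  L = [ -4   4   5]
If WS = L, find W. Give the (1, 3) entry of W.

1

Since S sits to the right of W, W = LS⁻¹.
S has determinant -3; S⁻¹ = [[-5/3, -2/3, 4/3], [4, 1, -3], [-16/3, -4/3, 11/3]].
W = LS⁻¹ = [[-4, 4, 5]] · [[-5/3, -2/3, 4/3], [4, 1, -3], [-16/3, -4/3, 11/3]] = [[-4, 0, 1]].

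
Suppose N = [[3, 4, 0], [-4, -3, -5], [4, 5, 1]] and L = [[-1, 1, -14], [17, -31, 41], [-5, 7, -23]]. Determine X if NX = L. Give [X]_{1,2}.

N is on the left of X, so left-multiply by N⁻¹: X = N⁻¹L.
N has determinant 2; N⁻¹ = [[11, -2, -10], [-8, 3/2, 15/2], [-4, 1/2, 7/2]].
X = N⁻¹L = [[11, -2, -10], [-8, 3/2, 15/2], [-4, 1/2, 7/2]] · [[-1, 1, -14], [17, -31, 41], [-5, 7, -23]] = [[5, 3, -6], [-4, -2, 1], [-5, 5, -4]].

3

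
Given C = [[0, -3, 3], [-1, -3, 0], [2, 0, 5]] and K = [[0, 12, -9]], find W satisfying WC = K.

W = [[2, -6, -3]]

C is on the right of W, so right-multiply by C⁻¹: W = KC⁻¹.
C has determinant 3; C⁻¹ = [[-5, 5, 3], [5/3, -2, -1], [2, -2, -1]].
W = KC⁻¹ = [[0, 12, -9]] · [[-5, 5, 3], [5/3, -2, -1], [2, -2, -1]] = [[2, -6, -3]].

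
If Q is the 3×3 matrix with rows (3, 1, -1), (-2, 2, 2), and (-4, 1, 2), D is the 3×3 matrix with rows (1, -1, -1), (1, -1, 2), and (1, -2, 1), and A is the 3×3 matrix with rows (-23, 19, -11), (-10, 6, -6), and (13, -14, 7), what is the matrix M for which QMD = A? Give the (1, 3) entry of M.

0

Isolating M: multiply by Q⁻¹ from the left and D⁻¹ from the right, so M = Q⁻¹AD⁻¹.
det Q = -4; the adjugate gives Q⁻¹ = [[-1/2, 3/4, -1], [1, -1/2, 1], [-3/2, 7/4, -2]].
D has determinant 3; D⁻¹ = [[1, 1, -1], [1/3, 2/3, -1], [-1/3, 1/3, 0]].
Q⁻¹A = [[-9, 9, -6], [-5, 2, -1], [-9, 10, -8]].
M = (Q⁻¹A)D⁻¹ = [[-4, -5, 0], [-4, -4, 3], [-3, -5, -1]].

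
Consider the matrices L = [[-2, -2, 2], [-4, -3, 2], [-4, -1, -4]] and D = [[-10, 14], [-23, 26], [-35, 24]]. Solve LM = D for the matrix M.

Since L multiplies M on the left, M = L⁻¹D.
det L = 4; the adjugate gives L⁻¹ = [[7/2, -5/2, 1/2], [-6, 4, -1], [-2, 3/2, -1/2]].
M = L⁻¹D = [[7/2, -5/2, 1/2], [-6, 4, -1], [-2, 3/2, -1/2]] · [[-10, 14], [-23, 26], [-35, 24]] = [[5, -4], [3, -4], [3, -1]].

M = [[5, -4], [3, -4], [3, -1]]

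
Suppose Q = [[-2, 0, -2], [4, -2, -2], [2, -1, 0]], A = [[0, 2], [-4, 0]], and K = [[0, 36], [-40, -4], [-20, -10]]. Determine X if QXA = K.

X = [[-5, 0], [-5, -5], [-4, 0]]

Left-multiply by Q⁻¹ and right-multiply by A⁻¹: X = Q⁻¹KA⁻¹.
Q has determinant 4; Q⁻¹ = [[-1/2, 1/2, -1], [-1, 1, -3], [0, -1/2, 1]].
det A = 8, so A⁻¹ = [[0, -1/4], [1/2, 0]].
Q⁻¹K = [[0, -10], [20, -10], [0, -8]].
X = (Q⁻¹K)A⁻¹ = [[-5, 0], [-5, -5], [-4, 0]].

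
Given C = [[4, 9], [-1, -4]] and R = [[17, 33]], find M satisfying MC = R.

M = [[5, 3]]

C is on the right of M, so right-multiply by C⁻¹: M = RC⁻¹.
det C = -7, so C⁻¹ = [[4/7, 9/7], [-1/7, -4/7]].
M = RC⁻¹ = [[17, 33]] · [[4/7, 9/7], [-1/7, -4/7]] = [[5, 3]].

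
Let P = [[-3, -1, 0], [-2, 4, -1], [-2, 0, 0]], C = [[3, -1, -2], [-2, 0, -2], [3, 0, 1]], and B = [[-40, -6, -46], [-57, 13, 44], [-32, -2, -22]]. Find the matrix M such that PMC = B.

M = [[-1, -2, 5], [-3, -5, -3], [3, 2, -4]]

Left-multiply by P⁻¹ and right-multiply by C⁻¹: M = P⁻¹BC⁻¹.
det P = -2; the adjugate gives P⁻¹ = [[0, 0, -1/2], [-1, 0, 3/2], [-4, -1, 7]].
det C = 4; the adjugate gives C⁻¹ = [[0, 1/4, 1/2], [-1, 9/4, 5/2], [0, -3/4, -1/2]].
P⁻¹B = [[16, 1, 11], [-8, 3, 13], [-7, -3, -14]].
M = (P⁻¹B)C⁻¹ = [[-1, -2, 5], [-3, -5, -3], [3, 2, -4]].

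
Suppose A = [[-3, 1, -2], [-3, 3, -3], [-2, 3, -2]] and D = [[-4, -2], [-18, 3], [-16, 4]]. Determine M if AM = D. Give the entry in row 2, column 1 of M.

-4

Since A multiplies M on the left, M = A⁻¹D.
det A = -3, so A⁻¹ = [[-1, 4/3, -1], [0, -2/3, 1], [1, -7/3, 2]].
M = A⁻¹D = [[-1, 4/3, -1], [0, -2/3, 1], [1, -7/3, 2]] · [[-4, -2], [-18, 3], [-16, 4]] = [[-4, 2], [-4, 2], [6, -1]].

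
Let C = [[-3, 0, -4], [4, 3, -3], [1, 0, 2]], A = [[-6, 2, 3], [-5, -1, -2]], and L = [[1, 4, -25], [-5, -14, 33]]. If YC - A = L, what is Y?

YC = L + A = [[-5, 6, -22], [-10, -15, 31]].
Since C sits to the right of Y, Y = (L + A)C⁻¹.
C has determinant -6; C⁻¹ = [[-1, 0, -2], [11/6, 1/3, 25/6], [1/2, 0, 3/2]].
Y = (L + A)C⁻¹ = [[5, 2, 2], [-2, -5, 4]].

Y = [[5, 2, 2], [-2, -5, 4]]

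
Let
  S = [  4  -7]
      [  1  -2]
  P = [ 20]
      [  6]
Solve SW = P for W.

W = [[-2], [-4]]

S is on the left of W, so left-multiply by S⁻¹: W = S⁻¹P.
S has determinant -1; S⁻¹ = [[2, -7], [1, -4]].
W = S⁻¹P = [[2, -7], [1, -4]] · [[20], [6]] = [[-2], [-4]].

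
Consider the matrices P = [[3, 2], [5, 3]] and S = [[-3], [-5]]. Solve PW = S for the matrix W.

W = [[-1], [0]]

Left-multiplying both sides by P⁻¹ gives W = P⁻¹S.
det P = -1; the adjugate gives P⁻¹ = [[-3, 2], [5, -3]].
W = P⁻¹S = [[-3, 2], [5, -3]] · [[-3], [-5]] = [[-1], [0]].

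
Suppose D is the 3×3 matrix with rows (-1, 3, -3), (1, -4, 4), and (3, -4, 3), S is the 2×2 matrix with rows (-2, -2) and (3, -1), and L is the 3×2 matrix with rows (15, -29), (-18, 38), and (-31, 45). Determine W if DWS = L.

Isolating W: multiply by D⁻¹ from the left and S⁻¹ from the right, so W = D⁻¹LS⁻¹.
det D = -1; the adjugate gives D⁻¹ = [[-4, -3, 0], [-9, -6, -1], [-8, -5, -1]].
det S = 8; the adjugate gives S⁻¹ = [[-1/8, 1/4], [-3/8, -1/4]].
D⁻¹L = [[-6, 2], [4, -12], [1, -3]].
W = (D⁻¹L)S⁻¹ = [[0, -2], [4, 4], [1, 1]].

W = [[0, -2], [4, 4], [1, 1]]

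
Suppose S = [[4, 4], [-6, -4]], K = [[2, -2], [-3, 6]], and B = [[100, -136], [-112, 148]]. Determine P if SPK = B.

P = S⁻¹BK⁻¹ (apply S⁻¹ on the left and K⁻¹ on the right).
det S = 8, so S⁻¹ = [[-1/2, -1/2], [3/4, 1/2]].
det K = 6; the adjugate gives K⁻¹ = [[1, 1/3], [1/2, 1/3]].
S⁻¹B = [[6, -6], [19, -28]].
P = (S⁻¹B)K⁻¹ = [[3, 0], [5, -3]].

P = [[3, 0], [5, -3]]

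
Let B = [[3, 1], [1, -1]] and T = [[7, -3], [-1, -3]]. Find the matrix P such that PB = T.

P = [[1, 4], [-1, 2]]

B is on the right of P, so right-multiply by B⁻¹: P = TB⁻¹.
det B = -4, so B⁻¹ = [[1/4, 1/4], [1/4, -3/4]].
P = TB⁻¹ = [[7, -3], [-1, -3]] · [[1/4, 1/4], [1/4, -3/4]] = [[1, 4], [-1, 2]].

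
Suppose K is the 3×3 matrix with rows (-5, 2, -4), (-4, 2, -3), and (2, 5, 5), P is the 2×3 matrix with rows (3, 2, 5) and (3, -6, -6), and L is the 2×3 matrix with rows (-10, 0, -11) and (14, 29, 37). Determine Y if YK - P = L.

Y = [[3, -2, 0], [-3, 2, 5]]

YK = L + P = [[-7, 2, -6], [17, 23, 31]].
Since K sits to the right of Y, Y = (L + P)K⁻¹.
det K = -1; the adjugate gives K⁻¹ = [[-25, 30, -2], [-14, 17, -1], [24, -29, 2]].
Y = (L + P)K⁻¹ = [[3, -2, 0], [-3, 2, 5]].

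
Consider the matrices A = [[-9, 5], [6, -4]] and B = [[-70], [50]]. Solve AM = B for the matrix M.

M = [[5], [-5]]

A is on the left of M, so left-multiply by A⁻¹: M = A⁻¹B.
det A = 6, so A⁻¹ = [[-2/3, -5/6], [-1, -3/2]].
M = A⁻¹B = [[-2/3, -5/6], [-1, -3/2]] · [[-70], [50]] = [[5], [-5]].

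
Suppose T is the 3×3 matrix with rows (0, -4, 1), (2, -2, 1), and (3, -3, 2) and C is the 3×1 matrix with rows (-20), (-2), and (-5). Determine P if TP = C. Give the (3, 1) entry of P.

-4

T is on the left of P, so left-multiply by T⁻¹: P = T⁻¹C.
det T = 4, so T⁻¹ = [[-1/4, 5/4, -1/2], [-1/4, -3/4, 1/2], [0, -3, 2]].
P = T⁻¹C = [[-1/4, 5/4, -1/2], [-1/4, -3/4, 1/2], [0, -3, 2]] · [[-20], [-2], [-5]] = [[5], [4], [-4]].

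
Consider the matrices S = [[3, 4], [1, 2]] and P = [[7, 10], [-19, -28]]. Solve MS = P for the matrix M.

Right-multiplying both sides by S⁻¹ gives M = PS⁻¹.
det S = 2; the adjugate gives S⁻¹ = [[1, -2], [-1/2, 3/2]].
M = PS⁻¹ = [[7, 10], [-19, -28]] · [[1, -2], [-1/2, 3/2]] = [[2, 1], [-5, -4]].

M = [[2, 1], [-5, -4]]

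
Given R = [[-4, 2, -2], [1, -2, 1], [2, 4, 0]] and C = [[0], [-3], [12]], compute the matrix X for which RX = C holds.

R is on the left of X, so left-multiply by R⁻¹: X = R⁻¹C.
det R = 4; the adjugate gives R⁻¹ = [[-1, -2, -1/2], [1/2, 1, 1/2], [2, 5, 3/2]].
X = R⁻¹C = [[-1, -2, -1/2], [1/2, 1, 1/2], [2, 5, 3/2]] · [[0], [-3], [12]] = [[0], [3], [3]].

X = [[0], [3], [3]]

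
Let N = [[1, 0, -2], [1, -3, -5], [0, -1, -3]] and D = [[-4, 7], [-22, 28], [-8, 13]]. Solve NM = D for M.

Since N multiplies M on the left, M = N⁻¹D.
N has determinant 6; N⁻¹ = [[2/3, 1/3, -1], [1/2, -1/2, 1/2], [-1/6, 1/6, -1/2]].
M = N⁻¹D = [[2/3, 1/3, -1], [1/2, -1/2, 1/2], [-1/6, 1/6, -1/2]] · [[-4, 7], [-22, 28], [-8, 13]] = [[-2, 1], [5, -4], [1, -3]].

M = [[-2, 1], [5, -4], [1, -3]]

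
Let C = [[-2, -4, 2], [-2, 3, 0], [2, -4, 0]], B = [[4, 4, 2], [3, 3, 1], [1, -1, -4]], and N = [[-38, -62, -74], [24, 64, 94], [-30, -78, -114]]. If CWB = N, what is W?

W = [[2, -5, 4], [1, 2, -4], [-3, 0, 2]]

Left-multiply by C⁻¹ and right-multiply by B⁻¹: W = C⁻¹NB⁻¹.
det C = 4, so C⁻¹ = [[0, -2, -3/2], [0, -1, -1], [1/2, -4, -7/2]].
det B = -4, so B⁻¹ = [[11/4, -7/2, 1/2], [-13/4, 9/2, -1/2], [3/2, -2, 0]].
C⁻¹N = [[-3, -11, -17], [6, 14, 20], [-10, -14, -14]].
W = (C⁻¹N)B⁻¹ = [[2, -5, 4], [1, 2, -4], [-3, 0, 2]].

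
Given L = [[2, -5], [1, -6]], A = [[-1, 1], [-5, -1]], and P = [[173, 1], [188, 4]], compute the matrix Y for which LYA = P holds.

Left-multiply by L⁻¹ and right-multiply by A⁻¹: Y = L⁻¹PA⁻¹.
L has determinant -7; L⁻¹ = [[6/7, -5/7], [1/7, -2/7]].
det A = 6, so A⁻¹ = [[-1/6, -1/6], [5/6, -1/6]].
L⁻¹P = [[14, -2], [-29, -1]].
Y = (L⁻¹P)A⁻¹ = [[-4, -2], [4, 5]].

Y = [[-4, -2], [4, 5]]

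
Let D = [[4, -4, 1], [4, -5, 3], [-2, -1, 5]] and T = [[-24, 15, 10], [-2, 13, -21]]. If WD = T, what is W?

D is on the right of W, so right-multiply by D⁻¹: W = TD⁻¹.
det D = 2, so D⁻¹ = [[-11, 19/2, -7/2], [-13, 11, -4], [-7, 6, -2]].
W = TD⁻¹ = [[-24, 15, 10], [-2, 13, -21]] · [[-11, 19/2, -7/2], [-13, 11, -4], [-7, 6, -2]] = [[-1, -3, 4], [0, -2, -3]].

W = [[-1, -3, 4], [0, -2, -3]]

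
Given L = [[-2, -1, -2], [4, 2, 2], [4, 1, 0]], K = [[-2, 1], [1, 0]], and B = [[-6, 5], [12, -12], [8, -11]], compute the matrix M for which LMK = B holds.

Left-multiply by L⁻¹ and right-multiply by K⁻¹: M = L⁻¹BK⁻¹.
L has determinant 4; L⁻¹ = [[-1/2, -1/2, 1/2], [2, 2, -1], [-1, -1/2, 0]].
det K = -1; the adjugate gives K⁻¹ = [[0, 1], [1, 2]].
L⁻¹B = [[1, -2], [4, -3], [0, 1]].
M = (L⁻¹B)K⁻¹ = [[-2, -3], [-3, -2], [1, 2]].

M = [[-2, -3], [-3, -2], [1, 2]]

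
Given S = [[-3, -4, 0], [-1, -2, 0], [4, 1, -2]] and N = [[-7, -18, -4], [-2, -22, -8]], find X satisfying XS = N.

Since S sits to the right of X, X = NS⁻¹.
det S = -4; the adjugate gives S⁻¹ = [[-1, 2, 0], [1/2, -3/2, 0], [-7/4, 13/4, -1/2]].
X = NS⁻¹ = [[-7, -18, -4], [-2, -22, -8]] · [[-1, 2, 0], [1/2, -3/2, 0], [-7/4, 13/4, -1/2]] = [[5, 0, 2], [5, 3, 4]].

X = [[5, 0, 2], [5, 3, 4]]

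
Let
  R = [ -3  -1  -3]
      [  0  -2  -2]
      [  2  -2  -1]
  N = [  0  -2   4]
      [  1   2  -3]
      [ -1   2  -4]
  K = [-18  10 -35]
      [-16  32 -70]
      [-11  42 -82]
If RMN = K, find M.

M = R⁻¹KN⁻¹ (apply R⁻¹ on the left and N⁻¹ on the right).
R has determinant -2; R⁻¹ = [[1, -5/2, 2], [2, -9/2, 3], [-2, 4, -3]].
det N = 2, so N⁻¹ = [[-1, 0, -1], [7/2, 2, 2], [2, 1, 1]].
R⁻¹K = [[0, 14, -24], [3, 2, -1], [5, -18, 36]].
M = (R⁻¹K)N⁻¹ = [[1, 4, 4], [2, 3, 0], [4, 0, -5]].

M = [[1, 4, 4], [2, 3, 0], [4, 0, -5]]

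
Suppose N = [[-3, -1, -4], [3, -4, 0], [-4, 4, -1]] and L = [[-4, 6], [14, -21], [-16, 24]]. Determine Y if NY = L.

Y = [[2, -3], [-2, 3], [0, 0]]

N is on the left of Y, so left-multiply by N⁻¹: Y = N⁻¹L.
det N = 1; the adjugate gives N⁻¹ = [[4, -17, -16], [3, -13, -12], [-4, 16, 15]].
Y = N⁻¹L = [[4, -17, -16], [3, -13, -12], [-4, 16, 15]] · [[-4, 6], [14, -21], [-16, 24]] = [[2, -3], [-2, 3], [0, 0]].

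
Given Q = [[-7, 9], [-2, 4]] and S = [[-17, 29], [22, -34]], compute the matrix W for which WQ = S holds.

W = [[1, 5], [-2, -4]]

Right-multiplying both sides by Q⁻¹ gives W = SQ⁻¹.
det Q = -10; the adjugate gives Q⁻¹ = [[-2/5, 9/10], [-1/5, 7/10]].
W = SQ⁻¹ = [[-17, 29], [22, -34]] · [[-2/5, 9/10], [-1/5, 7/10]] = [[1, 5], [-2, -4]].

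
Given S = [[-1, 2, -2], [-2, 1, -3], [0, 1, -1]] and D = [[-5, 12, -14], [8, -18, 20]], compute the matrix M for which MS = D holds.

M = [[3, 1, 5], [-6, -1, -5]]

Right-multiplying both sides by S⁻¹ gives M = DS⁻¹.
det S = -2, so S⁻¹ = [[-1, 0, 2], [1, -1/2, -1/2], [1, -1/2, -3/2]].
M = DS⁻¹ = [[-5, 12, -14], [8, -18, 20]] · [[-1, 0, 2], [1, -1/2, -1/2], [1, -1/2, -3/2]] = [[3, 1, 5], [-6, -1, -5]].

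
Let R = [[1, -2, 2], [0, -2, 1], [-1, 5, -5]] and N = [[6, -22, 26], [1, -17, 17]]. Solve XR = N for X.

R is on the right of X, so right-multiply by R⁻¹: X = NR⁻¹.
R has determinant 3; R⁻¹ = [[5/3, 0, 2/3], [-1/3, -1, -1/3], [-2/3, -1, -2/3]].
X = NR⁻¹ = [[6, -22, 26], [1, -17, 17]] · [[5/3, 0, 2/3], [-1/3, -1, -1/3], [-2/3, -1, -2/3]] = [[0, -4, -6], [-4, 0, -5]].

X = [[0, -4, -6], [-4, 0, -5]]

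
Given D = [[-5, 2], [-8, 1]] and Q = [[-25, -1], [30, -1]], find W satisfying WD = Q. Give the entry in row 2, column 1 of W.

2

D is on the right of W, so right-multiply by D⁻¹: W = QD⁻¹.
det D = 11, so D⁻¹ = [[1/11, -2/11], [8/11, -5/11]].
W = QD⁻¹ = [[-25, -1], [30, -1]] · [[1/11, -2/11], [8/11, -5/11]] = [[-3, 5], [2, -5]].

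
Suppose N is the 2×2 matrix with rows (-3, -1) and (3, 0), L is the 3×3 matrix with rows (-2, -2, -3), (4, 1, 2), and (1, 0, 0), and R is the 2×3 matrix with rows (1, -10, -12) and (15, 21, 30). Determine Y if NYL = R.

Y = [[-4, -1, 1], [4, -3, 4]]

Isolating Y: multiply by N⁻¹ from the left and L⁻¹ from the right, so Y = N⁻¹RL⁻¹.
det N = 3; the adjugate gives N⁻¹ = [[0, 1/3], [-1, -1]].
det L = -1; the adjugate gives L⁻¹ = [[0, 0, 1], [-2, -3, 8], [1, 2, -6]].
N⁻¹R = [[5, 7, 10], [-16, -11, -18]].
Y = (N⁻¹R)L⁻¹ = [[-4, -1, 1], [4, -3, 4]].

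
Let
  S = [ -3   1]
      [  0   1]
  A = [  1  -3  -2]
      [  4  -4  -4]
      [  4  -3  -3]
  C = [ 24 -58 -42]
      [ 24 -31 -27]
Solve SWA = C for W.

W = [[-4, 0, 1], [4, 4, 1]]

Left-multiply by S⁻¹ and right-multiply by A⁻¹: W = S⁻¹CA⁻¹.
S has determinant -3; S⁻¹ = [[-1/3, 1/3], [0, 1]].
det A = 4, so A⁻¹ = [[0, -3/4, 1], [-1, 5/4, -1], [1, -9/4, 2]].
S⁻¹C = [[0, 9, 5], [24, -31, -27]].
W = (S⁻¹C)A⁻¹ = [[-4, 0, 1], [4, 4, 1]].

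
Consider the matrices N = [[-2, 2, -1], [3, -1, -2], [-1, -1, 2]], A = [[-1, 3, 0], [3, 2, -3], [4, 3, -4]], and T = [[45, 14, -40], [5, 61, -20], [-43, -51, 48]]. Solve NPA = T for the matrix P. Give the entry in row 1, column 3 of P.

2

Isolating P: multiply by N⁻¹ from the left and A⁻¹ from the right, so P = N⁻¹TA⁻¹.
det N = 4; the adjugate gives N⁻¹ = [[-1, -3/4, -5/4], [-1, -5/4, -7/4], [-1, -1, -1]].
det A = -1; the adjugate gives A⁻¹ = [[-1, -12, 9], [0, -4, 3], [-1, -15, 11]].
N⁻¹T = [[5, 4, -5], [24, -1, -19], [-7, -24, 12]].
P = (N⁻¹T)A⁻¹ = [[0, -1, 2], [-5, 1, 4], [-5, 0, -3]].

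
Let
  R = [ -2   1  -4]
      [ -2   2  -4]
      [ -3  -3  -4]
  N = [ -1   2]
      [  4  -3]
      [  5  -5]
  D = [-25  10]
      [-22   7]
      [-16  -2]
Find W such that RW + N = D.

RW = D − N = [[-24, 8], [-26, 10], [-21, 3]].
R is on the left of W, so left-multiply by R⁻¹: W = R⁻¹(D − N).
det R = -4, so R⁻¹ = [[5, -4, -1], [-1, 1, 0], [-3, 9/4, 1/2]].
W = R⁻¹(D − N) = [[5, -3], [-2, 2], [3, 0]].

W = [[5, -3], [-2, 2], [3, 0]]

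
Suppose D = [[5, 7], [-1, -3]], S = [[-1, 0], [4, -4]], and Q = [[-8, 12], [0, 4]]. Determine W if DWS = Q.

W = [[-5, -2], [3, 1]]

Isolating W: multiply by D⁻¹ from the left and S⁻¹ from the right, so W = D⁻¹QS⁻¹.
D has determinant -8; D⁻¹ = [[3/8, 7/8], [-1/8, -5/8]].
det S = 4, so S⁻¹ = [[-1, 0], [-1, -1/4]].
D⁻¹Q = [[-3, 8], [1, -4]].
W = (D⁻¹Q)S⁻¹ = [[-5, -2], [3, 1]].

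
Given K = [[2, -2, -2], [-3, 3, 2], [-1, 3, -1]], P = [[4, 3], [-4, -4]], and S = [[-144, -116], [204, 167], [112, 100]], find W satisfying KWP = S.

W = [[-5, 2], [4, -4], [5, 2]]

Left-multiply by K⁻¹ and right-multiply by P⁻¹: W = K⁻¹SP⁻¹.
K has determinant 4; K⁻¹ = [[-9/4, -2, 1/2], [-5/4, -1, 1/2], [-3/2, -1, 0]].
det P = -4, so P⁻¹ = [[1, 3/4], [-1, -1]].
K⁻¹S = [[-28, -23], [32, 28], [12, 7]].
W = (K⁻¹S)P⁻¹ = [[-5, 2], [4, -4], [5, 2]].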